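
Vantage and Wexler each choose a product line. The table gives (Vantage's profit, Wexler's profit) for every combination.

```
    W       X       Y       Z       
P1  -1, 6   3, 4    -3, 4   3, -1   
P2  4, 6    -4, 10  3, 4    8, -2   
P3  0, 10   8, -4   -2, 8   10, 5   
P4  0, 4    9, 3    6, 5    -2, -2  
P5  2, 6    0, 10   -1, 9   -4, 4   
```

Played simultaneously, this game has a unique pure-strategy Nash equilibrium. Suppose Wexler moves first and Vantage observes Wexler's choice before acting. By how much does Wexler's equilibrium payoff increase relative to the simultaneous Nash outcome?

1

Work backward from Vantage's decision.
- W: BR = P2, leader payoff 6.
- X: BR = P4, leader payoff 3.
- Y: BR = P4, leader payoff 5.
- Z: BR = P3, leader payoff 5.
Maximizing over 6, 3, 5, 5, Wexler chooses W. Subgame-perfect outcome: (P2, W) with payoffs (4, 6).
For the simultaneous game, intersect best replies.
Vantage's best replies: W→P2; X→P4; Y→P4; Z→P3.
Wexler's best replies: P1→W; P2→X; P3→W; P4→Y; P5→X.
Only (P4, Y) has each player best-responding; Nash payoffs (6, 5).
Wexler's commitment gain: 6 − 5 = 1.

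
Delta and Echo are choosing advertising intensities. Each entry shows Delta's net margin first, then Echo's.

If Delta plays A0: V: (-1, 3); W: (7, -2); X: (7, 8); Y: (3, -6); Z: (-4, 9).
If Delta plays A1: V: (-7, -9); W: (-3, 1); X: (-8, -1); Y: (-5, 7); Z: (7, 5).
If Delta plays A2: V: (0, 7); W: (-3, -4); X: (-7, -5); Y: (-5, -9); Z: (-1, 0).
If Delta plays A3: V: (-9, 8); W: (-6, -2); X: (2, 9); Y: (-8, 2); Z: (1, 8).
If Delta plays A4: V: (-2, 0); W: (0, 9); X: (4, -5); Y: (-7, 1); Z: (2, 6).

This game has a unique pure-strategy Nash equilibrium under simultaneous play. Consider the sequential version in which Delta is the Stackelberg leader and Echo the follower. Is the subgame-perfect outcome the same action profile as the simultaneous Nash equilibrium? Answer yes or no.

Echo best-responds to each possible Delta move:
- A0 → Echo plays Z (best of 3, -2, 8, -6, 9); Delta gets -4.
- A1 → Echo plays Y (best of -9, 1, -1, 7, 5); Delta gets -5.
- A2 → Echo plays V (best of 7, -4, -5, -9, 0); Delta gets 0.
- A3 → Echo plays X (best of 8, -2, 9, 2, 8); Delta gets 2.
- A4 → Echo plays W (best of 0, 9, -5, 1, 6); Delta gets 0.
Maximizing over -4, -5, 0, 2, 0, Delta chooses A3. Subgame-perfect outcome: (A3, X) with payoffs (2, 9).
Now find the simultaneous Nash equilibrium.
Delta's best replies: V→A2; W→A0; X→A0; Y→A0; Z→A1.
Echo's best replies: A0→Z; A1→Y; A2→V; A3→X; A4→W.
The unique mutual best reply is (A2, V), giving (0, 7).
Sequential outcome (A3, X) differs from the Nash profile (A2, V).

no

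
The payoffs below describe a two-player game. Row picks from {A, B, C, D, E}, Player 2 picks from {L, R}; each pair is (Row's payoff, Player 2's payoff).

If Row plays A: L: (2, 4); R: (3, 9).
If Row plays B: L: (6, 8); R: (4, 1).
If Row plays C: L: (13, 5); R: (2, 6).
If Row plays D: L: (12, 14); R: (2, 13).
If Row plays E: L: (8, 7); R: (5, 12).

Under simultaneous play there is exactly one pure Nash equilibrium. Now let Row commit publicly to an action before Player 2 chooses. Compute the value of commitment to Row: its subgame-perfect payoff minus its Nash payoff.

7

Solve by backward induction (Row leads).
- A: Player 2 compares 4, 9 and picks R; Row would get 3.
- B: Player 2 compares 8, 1 and picks L; Row would get 6.
- C: Player 2 compares 5, 6 and picks R; Row would get 2.
- D: Player 2 compares 14, 13 and picks L; Row would get 12.
- E: Player 2 compares 7, 12 and picks R; Row would get 5.
Among 3, 6, 2, 12, 5, the best is 12 at D. Subgame-perfect outcome: (D, L) with payoffs (12, 14).
For the simultaneous game, intersect best replies.
Row's best replies: L→C; R→E.
Player 2's best replies: A→R; B→L; C→R; D→L; E→R.
The unique mutual best reply is (E, R), giving (5, 12).
Row's commitment gain: 12 − 5 = 7.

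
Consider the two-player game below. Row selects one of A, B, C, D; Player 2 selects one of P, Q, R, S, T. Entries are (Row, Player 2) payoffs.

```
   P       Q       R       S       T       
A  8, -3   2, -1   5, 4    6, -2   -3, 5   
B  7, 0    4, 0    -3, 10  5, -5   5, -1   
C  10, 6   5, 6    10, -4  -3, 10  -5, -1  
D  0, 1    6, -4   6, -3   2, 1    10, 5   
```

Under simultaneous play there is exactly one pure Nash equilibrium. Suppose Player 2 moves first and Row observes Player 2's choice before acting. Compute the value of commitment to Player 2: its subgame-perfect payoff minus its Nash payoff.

1

Solve by backward induction (Player 2 leads).
- P: Row compares 8, 7, 10, 0 and picks C; Player 2 would get 6.
- Q: Row compares 2, 4, 5, 6 and picks D; Player 2 would get -4.
- R: Row compares 5, -3, 10, 6 and picks C; Player 2 would get -4.
- S: Row compares 6, 5, -3, 2 and picks A; Player 2 would get -2.
- T: Row compares -3, 5, -5, 10 and picks D; Player 2 would get 5.
Player 2's induced payoffs are 6, -4, -4, -2, 5, so Player 2 commits to P. Subgame-perfect outcome: (C, P) with payoffs (10, 6).
Under simultaneous play:
Row's best replies: P→C; Q→D; R→C; S→A; T→D.
Player 2's best replies: A→T; B→R; C→S; D→T.
The unique mutual best reply is (D, T), giving (10, 5).
Player 2's commitment gain: 6 − 5 = 1.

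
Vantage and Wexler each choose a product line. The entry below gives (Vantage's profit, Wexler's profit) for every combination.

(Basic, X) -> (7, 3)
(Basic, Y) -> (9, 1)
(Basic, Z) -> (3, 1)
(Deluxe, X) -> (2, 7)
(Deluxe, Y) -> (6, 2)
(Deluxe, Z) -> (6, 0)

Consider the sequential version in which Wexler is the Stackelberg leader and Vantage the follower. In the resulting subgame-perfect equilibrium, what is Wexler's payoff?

3

Vantage best-responds to each possible Wexler move:
- X → Vantage plays Basic (best of 7, 2); Wexler gets 3.
- Y → Vantage plays Basic (best of 9, 6); Wexler gets 1.
- Z → Vantage plays Deluxe (best of 3, 6); Wexler gets 0.
Maximizing over 3, 1, 0, Wexler chooses X. Subgame-perfect outcome: (Basic, X) with payoffs (7, 3).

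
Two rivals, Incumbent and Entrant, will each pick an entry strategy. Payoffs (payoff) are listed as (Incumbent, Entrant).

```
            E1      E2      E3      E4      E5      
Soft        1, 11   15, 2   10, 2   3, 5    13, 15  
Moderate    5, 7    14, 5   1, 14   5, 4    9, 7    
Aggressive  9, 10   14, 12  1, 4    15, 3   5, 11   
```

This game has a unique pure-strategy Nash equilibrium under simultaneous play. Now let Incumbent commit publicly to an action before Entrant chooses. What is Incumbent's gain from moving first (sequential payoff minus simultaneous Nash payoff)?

1

Entrant best-responds to each possible Incumbent move:
- Soft → Entrant plays E5 (best of 11, 2, 2, 5, 15); Incumbent gets 13.
- Moderate → Entrant plays E3 (best of 7, 5, 14, 4, 7); Incumbent gets 1.
- Aggressive → Entrant plays E2 (best of 10, 12, 4, 3, 11); Incumbent gets 14.
Among 13, 1, 14, the best is 14 at Aggressive. Subgame-perfect outcome: (Aggressive, E2) with payoffs (14, 12).
For the simultaneous game, intersect best replies.
Incumbent's best replies: E1→Aggressive; E2→Soft; E3→Soft; E4→Aggressive; E5→Soft.
Entrant's best replies: Soft→E5; Moderate→E3; Aggressive→E2.
Only (Soft, E5) has each player best-responding; Nash payoffs (13, 15).
Incumbent's commitment gain: 14 − 13 = 1.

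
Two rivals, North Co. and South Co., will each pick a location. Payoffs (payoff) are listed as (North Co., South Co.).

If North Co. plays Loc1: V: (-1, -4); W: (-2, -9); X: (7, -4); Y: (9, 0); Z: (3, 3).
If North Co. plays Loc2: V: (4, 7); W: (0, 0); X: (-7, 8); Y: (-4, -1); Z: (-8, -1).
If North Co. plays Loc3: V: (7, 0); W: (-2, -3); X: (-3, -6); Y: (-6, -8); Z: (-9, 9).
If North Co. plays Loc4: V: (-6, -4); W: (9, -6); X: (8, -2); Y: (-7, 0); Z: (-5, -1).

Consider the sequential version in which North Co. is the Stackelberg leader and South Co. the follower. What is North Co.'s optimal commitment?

Backward induction with North Co. moving first.
- Loc1: South Co. compares -4, -9, -4, 0, 3 and picks Z; North Co. would get 3.
- Loc2: South Co. compares 7, 0, 8, -1, -1 and picks X; North Co. would get -7.
- Loc3: South Co. compares 0, -3, -6, -8, 9 and picks Z; North Co. would get -9.
- Loc4: South Co. compares -4, -6, -2, 0, -1 and picks Y; North Co. would get -7.
Among 3, -7, -9, -7, the best is 3 at Loc1. Subgame-perfect outcome: (Loc1, Z) with payoffs (3, 3).

Loc1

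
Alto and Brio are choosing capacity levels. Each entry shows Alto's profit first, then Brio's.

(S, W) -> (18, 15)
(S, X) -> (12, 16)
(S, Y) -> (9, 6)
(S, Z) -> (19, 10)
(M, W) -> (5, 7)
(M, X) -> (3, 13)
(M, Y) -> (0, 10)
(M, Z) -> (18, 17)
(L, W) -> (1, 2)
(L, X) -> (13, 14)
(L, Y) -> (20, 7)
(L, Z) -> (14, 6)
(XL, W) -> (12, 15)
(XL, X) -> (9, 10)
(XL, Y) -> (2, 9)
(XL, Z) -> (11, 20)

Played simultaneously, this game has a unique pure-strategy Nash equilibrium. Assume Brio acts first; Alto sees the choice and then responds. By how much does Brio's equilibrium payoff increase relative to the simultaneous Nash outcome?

Backward induction with Brio moving first.
- W → Alto plays S (best of 18, 5, 1, 12); Brio gets 15.
- X → Alto plays L (best of 12, 3, 13, 9); Brio gets 14.
- Y → Alto plays L (best of 9, 0, 20, 2); Brio gets 7.
- Z → Alto plays S (best of 19, 18, 14, 11); Brio gets 10.
Brio's induced payoffs are 15, 14, 7, 10, so Brio commits to W. Subgame-perfect outcome: (S, W) with payoffs (18, 15).
Under simultaneous play:
Alto's best replies: W→S; X→L; Y→L; Z→S.
Brio's best replies: S→X; M→Z; L→X; XL→Z.
The unique mutual best reply is (L, X), giving (13, 14).
Brio's commitment gain: 15 − 14 = 1.

1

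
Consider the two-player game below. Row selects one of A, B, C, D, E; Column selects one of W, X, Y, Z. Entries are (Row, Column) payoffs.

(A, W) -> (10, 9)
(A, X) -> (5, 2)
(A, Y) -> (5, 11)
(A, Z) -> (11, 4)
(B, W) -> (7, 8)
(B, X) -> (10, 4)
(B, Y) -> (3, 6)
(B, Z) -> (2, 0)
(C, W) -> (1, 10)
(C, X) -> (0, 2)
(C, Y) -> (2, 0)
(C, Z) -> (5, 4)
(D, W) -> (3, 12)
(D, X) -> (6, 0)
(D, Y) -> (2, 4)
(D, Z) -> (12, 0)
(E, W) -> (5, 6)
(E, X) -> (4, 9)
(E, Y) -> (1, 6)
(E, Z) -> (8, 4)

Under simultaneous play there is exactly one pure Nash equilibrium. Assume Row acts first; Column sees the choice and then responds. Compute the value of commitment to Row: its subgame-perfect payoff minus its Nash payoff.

2

Backward induction with Row moving first.
- A: BR = Y, leader payoff 5.
- B: BR = W, leader payoff 7.
- C: BR = W, leader payoff 1.
- D: BR = W, leader payoff 3.
- E: BR = X, leader payoff 4.
Among 5, 7, 1, 3, 4, the best is 7 at B. Subgame-perfect outcome: (B, W) with payoffs (7, 8).
For the simultaneous game, intersect best replies.
Row's best replies: W→A; X→B; Y→A; Z→D.
Column's best replies: A→Y; B→W; C→W; D→W; E→X.
The unique mutual best reply is (A, Y), giving (5, 11).
Row's commitment gain: 7 − 5 = 2.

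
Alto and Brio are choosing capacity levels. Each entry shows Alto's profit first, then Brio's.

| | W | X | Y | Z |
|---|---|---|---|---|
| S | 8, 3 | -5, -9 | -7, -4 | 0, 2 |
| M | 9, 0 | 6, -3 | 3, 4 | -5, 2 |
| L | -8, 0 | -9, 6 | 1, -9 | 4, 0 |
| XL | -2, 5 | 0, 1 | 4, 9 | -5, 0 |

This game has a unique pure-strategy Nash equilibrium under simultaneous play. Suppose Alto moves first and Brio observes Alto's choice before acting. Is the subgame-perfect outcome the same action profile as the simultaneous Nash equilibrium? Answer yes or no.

no

Solve by backward induction (Alto leads).
- S: BR = W, leader payoff 8.
- M: BR = Y, leader payoff 3.
- L: BR = X, leader payoff -9.
- XL: BR = Y, leader payoff 4.
Maximizing over 8, 3, -9, 4, Alto chooses S. Subgame-perfect outcome: (S, W) with payoffs (8, 3).
Under simultaneous play:
Alto's best replies: W→M; X→M; Y→XL; Z→L.
Brio's best replies: S→W; M→Y; L→X; XL→Y.
Only (XL, Y) has each player best-responding; Nash payoffs (4, 9).
Sequential outcome (S, W) differs from the Nash profile (XL, Y).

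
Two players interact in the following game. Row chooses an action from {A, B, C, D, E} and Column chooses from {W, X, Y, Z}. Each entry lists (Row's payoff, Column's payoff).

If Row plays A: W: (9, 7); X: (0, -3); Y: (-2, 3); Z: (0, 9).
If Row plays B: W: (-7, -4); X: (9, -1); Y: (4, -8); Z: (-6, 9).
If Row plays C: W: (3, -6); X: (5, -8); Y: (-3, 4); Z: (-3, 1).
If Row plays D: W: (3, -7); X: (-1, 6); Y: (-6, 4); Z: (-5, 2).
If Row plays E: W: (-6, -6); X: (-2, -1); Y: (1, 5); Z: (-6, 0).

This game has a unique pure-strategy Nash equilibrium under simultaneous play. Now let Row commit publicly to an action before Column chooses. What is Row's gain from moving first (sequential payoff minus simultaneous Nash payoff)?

Solve by backward induction (Row leads).
- A: Column compares 7, -3, 3, 9 and picks Z; Row would get 0.
- B: Column compares -4, -1, -8, 9 and picks Z; Row would get -6.
- C: Column compares -6, -8, 4, 1 and picks Y; Row would get -3.
- D: Column compares -7, 6, 4, 2 and picks X; Row would get -1.
- E: Column compares -6, -1, 5, 0 and picks Y; Row would get 1.
Among 0, -6, -3, -1, 1, the best is 1 at E. Subgame-perfect outcome: (E, Y) with payoffs (1, 5).
Now find the simultaneous Nash equilibrium.
Row's best replies: W→A; X→B; Y→B; Z→A.
Column's best replies: A→Z; B→Z; C→Y; D→X; E→Y.
Only (A, Z) has each player best-responding; Nash payoffs (0, 9).
Row's commitment gain: 1 − 0 = 1.

1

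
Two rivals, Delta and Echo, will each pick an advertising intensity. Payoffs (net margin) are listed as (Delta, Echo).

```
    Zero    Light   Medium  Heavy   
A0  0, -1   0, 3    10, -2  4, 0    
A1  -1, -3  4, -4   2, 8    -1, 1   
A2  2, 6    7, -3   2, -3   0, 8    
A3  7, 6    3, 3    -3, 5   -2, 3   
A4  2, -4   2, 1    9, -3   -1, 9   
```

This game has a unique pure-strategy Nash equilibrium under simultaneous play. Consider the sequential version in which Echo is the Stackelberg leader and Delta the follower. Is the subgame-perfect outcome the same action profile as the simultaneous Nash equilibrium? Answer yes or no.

yes

Work backward from Delta's decision.
- Zero: Delta compares 0, -1, 2, 7, 2 and picks A3; Echo would get 6.
- Light: Delta compares 0, 4, 7, 3, 2 and picks A2; Echo would get -3.
- Medium: Delta compares 10, 2, 2, -3, 9 and picks A0; Echo would get -2.
- Heavy: Delta compares 4, -1, 0, -2, -1 and picks A0; Echo would get 0.
Echo's induced payoffs are 6, -3, -2, 0, so Echo commits to Zero. Subgame-perfect outcome: (A3, Zero) with payoffs (7, 6).
For the simultaneous game, intersect best replies.
Delta's best replies: Zero→A3; Light→A2; Medium→A0; Heavy→A0.
Echo's best replies: A0→Light; A1→Medium; A2→Heavy; A3→Zero; A4→Heavy.
The unique mutual best reply is (A3, Zero), giving (7, 6).
Sequential outcome (A3, Zero) coincides with the Nash profile (A3, Zero).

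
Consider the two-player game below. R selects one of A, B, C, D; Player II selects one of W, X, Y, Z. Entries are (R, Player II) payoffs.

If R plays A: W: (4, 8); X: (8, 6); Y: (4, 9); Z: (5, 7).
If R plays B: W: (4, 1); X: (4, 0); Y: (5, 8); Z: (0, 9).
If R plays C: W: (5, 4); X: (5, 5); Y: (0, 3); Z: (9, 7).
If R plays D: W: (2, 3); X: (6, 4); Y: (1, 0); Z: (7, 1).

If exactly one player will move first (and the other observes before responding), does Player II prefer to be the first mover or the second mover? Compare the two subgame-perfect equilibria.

If R leads: Player II's best replies are A→Y, B→Z, C→Z, D→X; R's induced payoffs 4, 0, 9, 6; outcome (C, Z), payoffs (9, 7).
If Player II leads: R's best replies are W→C, X→A, Y→B, Z→C; Player II's induced payoffs 4, 6, 8, 7; outcome (B, Y), payoffs (5, 8).
Player II gets 8 moving first and 7 moving second, so Player II prefers to move first.

first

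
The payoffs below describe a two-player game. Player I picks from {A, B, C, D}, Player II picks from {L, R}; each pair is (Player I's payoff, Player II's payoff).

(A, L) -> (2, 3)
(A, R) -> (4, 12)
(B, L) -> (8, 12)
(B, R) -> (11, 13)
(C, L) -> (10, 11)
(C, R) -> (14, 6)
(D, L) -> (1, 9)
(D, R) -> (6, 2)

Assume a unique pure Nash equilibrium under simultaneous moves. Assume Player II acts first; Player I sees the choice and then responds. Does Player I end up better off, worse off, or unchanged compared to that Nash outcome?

unchanged

Work backward from Player I's decision.
- L: BR = C, leader payoff 11.
- R: BR = C, leader payoff 6.
Maximizing over 11, 6, Player II chooses L. Subgame-perfect outcome: (C, L) with payoffs (10, 11).
For the simultaneous game, intersect best replies.
Player I's best replies: L→C; R→C.
Player II's best replies: A→R; B→R; C→L; D→L.
Only (C, L) has each player best-responding; Nash payoffs (10, 11).
Player I earns 10 sequentially versus 10 at the Nash outcome: unchanged.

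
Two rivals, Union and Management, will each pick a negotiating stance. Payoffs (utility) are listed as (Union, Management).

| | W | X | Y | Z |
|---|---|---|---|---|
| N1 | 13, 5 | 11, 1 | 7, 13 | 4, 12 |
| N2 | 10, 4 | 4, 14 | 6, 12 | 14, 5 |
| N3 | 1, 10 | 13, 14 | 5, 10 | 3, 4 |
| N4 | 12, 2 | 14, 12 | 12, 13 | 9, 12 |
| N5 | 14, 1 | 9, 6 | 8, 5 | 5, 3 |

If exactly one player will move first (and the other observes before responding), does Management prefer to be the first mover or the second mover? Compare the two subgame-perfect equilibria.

If Union leads: Management's best replies are N1→Y, N2→X, N3→X, N4→Y, N5→X; Union's induced payoffs 7, 4, 13, 12, 9; outcome (N3, X), payoffs (13, 14).
If Management leads: Union's best replies are W→N5, X→N4, Y→N4, Z→N2; Management's induced payoffs 1, 12, 13, 5; outcome (N4, Y), payoffs (12, 13).
Management gets 13 moving first and 14 moving second, so Management prefers to move second.

second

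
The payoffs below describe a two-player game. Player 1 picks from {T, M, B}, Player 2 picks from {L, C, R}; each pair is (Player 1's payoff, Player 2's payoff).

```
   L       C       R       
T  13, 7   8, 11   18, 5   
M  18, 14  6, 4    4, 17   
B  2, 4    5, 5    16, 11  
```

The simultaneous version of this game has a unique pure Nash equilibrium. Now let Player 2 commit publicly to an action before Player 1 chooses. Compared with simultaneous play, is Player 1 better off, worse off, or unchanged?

Backward induction with Player 2 moving first.
- L: BR = M, leader payoff 14.
- C: BR = T, leader payoff 11.
- R: BR = T, leader payoff 5.
Among 14, 11, 5, the best is 14 at L. Subgame-perfect outcome: (M, L) with payoffs (18, 14).
Now find the simultaneous Nash equilibrium.
Player 1's best replies: L→M; C→T; R→T.
Player 2's best replies: T→C; M→R; B→R.
The unique mutual best reply is (T, C), giving (8, 11).
Player 1 earns 18 sequentially versus 8 at the Nash outcome: better off.

better off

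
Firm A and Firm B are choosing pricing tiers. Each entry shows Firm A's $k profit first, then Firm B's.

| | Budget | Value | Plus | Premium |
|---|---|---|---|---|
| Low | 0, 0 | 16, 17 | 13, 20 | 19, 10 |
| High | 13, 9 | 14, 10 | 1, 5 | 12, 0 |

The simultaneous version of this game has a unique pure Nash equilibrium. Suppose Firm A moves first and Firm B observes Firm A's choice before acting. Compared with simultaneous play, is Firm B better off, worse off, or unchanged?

Backward induction with Firm A moving first.
- Low → Firm B plays Plus (best of 0, 17, 20, 10); Firm A gets 13.
- High → Firm B plays Value (best of 9, 10, 5, 0); Firm A gets 14.
Firm A's induced payoffs are 13, 14, so Firm A commits to High. Subgame-perfect outcome: (High, Value) with payoffs (14, 10).
Under simultaneous play:
Firm A's best replies: Budget→High; Value→Low; Plus→Low; Premium→Low.
Firm B's best replies: Low→Plus; High→Value.
The unique mutual best reply is (Low, Plus), giving (13, 20).
Firm B earns 10 sequentially versus 20 at the Nash outcome: worse off.

worse off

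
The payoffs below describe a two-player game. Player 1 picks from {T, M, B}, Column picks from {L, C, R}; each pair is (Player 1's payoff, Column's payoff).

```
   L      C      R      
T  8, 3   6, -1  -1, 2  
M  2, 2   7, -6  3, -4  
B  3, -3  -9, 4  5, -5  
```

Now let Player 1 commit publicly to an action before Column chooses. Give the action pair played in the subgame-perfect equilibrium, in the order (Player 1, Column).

(T, L)

Backward induction with Player 1 moving first.
- T: Column compares 3, -1, 2 and picks L; Player 1 would get 8.
- M: Column compares 2, -6, -4 and picks L; Player 1 would get 2.
- B: Column compares -3, 4, -5 and picks C; Player 1 would get -9.
Among 8, 2, -9, the best is 8 at T. Subgame-perfect outcome: (T, L) with payoffs (8, 3).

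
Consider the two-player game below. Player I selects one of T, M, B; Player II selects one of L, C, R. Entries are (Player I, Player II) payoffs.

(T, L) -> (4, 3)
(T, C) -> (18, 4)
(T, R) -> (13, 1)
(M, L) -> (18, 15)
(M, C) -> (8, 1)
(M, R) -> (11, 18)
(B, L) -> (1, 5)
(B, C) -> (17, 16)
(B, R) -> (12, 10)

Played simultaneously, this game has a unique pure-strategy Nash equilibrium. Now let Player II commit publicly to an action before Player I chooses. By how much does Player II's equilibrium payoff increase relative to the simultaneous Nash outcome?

Backward induction with Player II moving first.
- L: Player I compares 4, 18, 1 and picks M; Player II would get 15.
- C: Player I compares 18, 8, 17 and picks T; Player II would get 4.
- R: Player I compares 13, 11, 12 and picks T; Player II would get 1.
Among 15, 4, 1, the best is 15 at L. Subgame-perfect outcome: (M, L) with payoffs (18, 15).
Under simultaneous play:
Player I's best replies: L→M; C→T; R→T.
Player II's best replies: T→C; M→R; B→C.
Only (T, C) has each player best-responding; Nash payoffs (18, 4).
Player II's commitment gain: 15 − 4 = 11.

11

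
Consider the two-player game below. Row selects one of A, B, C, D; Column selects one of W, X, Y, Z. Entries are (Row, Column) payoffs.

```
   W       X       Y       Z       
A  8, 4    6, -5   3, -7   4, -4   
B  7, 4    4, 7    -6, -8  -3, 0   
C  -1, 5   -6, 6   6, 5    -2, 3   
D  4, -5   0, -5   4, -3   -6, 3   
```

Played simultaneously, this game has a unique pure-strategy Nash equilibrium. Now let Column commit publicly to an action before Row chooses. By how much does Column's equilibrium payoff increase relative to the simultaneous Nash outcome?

Backward induction with Column moving first.
- W: BR = A, leader payoff 4.
- X: BR = A, leader payoff -5.
- Y: BR = C, leader payoff 5.
- Z: BR = A, leader payoff -4.
Column's induced payoffs are 4, -5, 5, -4, so Column commits to Y. Subgame-perfect outcome: (C, Y) with payoffs (6, 5).
Under simultaneous play:
Row's best replies: W→A; X→A; Y→C; Z→A.
Column's best replies: A→W; B→X; C→X; D→Z.
Only (A, W) has each player best-responding; Nash payoffs (8, 4).
Column's commitment gain: 5 − 4 = 1.

1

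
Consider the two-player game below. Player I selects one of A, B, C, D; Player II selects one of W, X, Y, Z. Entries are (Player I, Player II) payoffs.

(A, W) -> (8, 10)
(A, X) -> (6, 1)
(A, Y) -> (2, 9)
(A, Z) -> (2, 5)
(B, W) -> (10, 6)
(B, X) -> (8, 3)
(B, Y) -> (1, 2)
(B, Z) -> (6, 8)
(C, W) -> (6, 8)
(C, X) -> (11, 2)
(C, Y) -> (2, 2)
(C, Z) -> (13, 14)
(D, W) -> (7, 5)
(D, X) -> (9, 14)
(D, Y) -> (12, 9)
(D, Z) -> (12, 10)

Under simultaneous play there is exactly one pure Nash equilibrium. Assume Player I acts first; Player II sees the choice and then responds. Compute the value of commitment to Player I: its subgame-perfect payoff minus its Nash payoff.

Work backward from Player II's decision.
- A → Player II plays W (best of 10, 1, 9, 5); Player I gets 8.
- B → Player II plays Z (best of 6, 3, 2, 8); Player I gets 6.
- C → Player II plays Z (best of 8, 2, 2, 14); Player I gets 13.
- D → Player II plays X (best of 5, 14, 9, 10); Player I gets 9.
Player I's induced payoffs are 8, 6, 13, 9, so Player I commits to C. Subgame-perfect outcome: (C, Z) with payoffs (13, 14).
Now find the simultaneous Nash equilibrium.
Player I's best replies: W→B; X→C; Y→D; Z→C.
Player II's best replies: A→W; B→Z; C→Z; D→X.
Only (C, Z) has each player best-responding; Nash payoffs (13, 14).
Player I's commitment gain: 13 − 13 = 0.

0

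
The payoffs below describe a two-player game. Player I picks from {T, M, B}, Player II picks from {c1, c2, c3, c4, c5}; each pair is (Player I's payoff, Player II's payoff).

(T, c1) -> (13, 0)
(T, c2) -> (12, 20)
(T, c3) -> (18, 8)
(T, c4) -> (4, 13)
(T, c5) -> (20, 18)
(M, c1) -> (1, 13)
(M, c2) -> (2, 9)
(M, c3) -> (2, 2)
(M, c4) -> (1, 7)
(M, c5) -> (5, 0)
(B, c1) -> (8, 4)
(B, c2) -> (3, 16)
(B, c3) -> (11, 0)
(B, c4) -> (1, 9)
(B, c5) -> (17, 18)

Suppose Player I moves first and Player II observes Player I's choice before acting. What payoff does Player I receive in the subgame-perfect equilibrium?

Player II best-responds to each possible Player I move:
- T: Player II compares 0, 20, 8, 13, 18 and picks c2; Player I would get 12.
- M: Player II compares 13, 9, 2, 7, 0 and picks c1; Player I would get 1.
- B: Player II compares 4, 16, 0, 9, 18 and picks c5; Player I would get 17.
Among 12, 1, 17, the best is 17 at B. Subgame-perfect outcome: (B, c5) with payoffs (17, 18).

17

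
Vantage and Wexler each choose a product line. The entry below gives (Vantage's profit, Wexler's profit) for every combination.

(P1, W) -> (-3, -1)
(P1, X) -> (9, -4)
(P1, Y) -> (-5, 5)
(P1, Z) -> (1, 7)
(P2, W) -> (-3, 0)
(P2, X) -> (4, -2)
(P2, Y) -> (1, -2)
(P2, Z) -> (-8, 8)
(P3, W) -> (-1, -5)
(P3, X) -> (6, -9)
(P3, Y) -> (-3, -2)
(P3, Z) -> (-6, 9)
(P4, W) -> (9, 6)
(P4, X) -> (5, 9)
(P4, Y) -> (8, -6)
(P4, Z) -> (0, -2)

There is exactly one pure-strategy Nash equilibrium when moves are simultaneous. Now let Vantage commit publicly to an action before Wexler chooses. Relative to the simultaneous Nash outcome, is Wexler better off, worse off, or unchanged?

better off

Work backward from Wexler's decision.
- P1: Wexler compares -1, -4, 5, 7 and picks Z; Vantage would get 1.
- P2: Wexler compares 0, -2, -2, 8 and picks Z; Vantage would get -8.
- P3: Wexler compares -5, -9, -2, 9 and picks Z; Vantage would get -6.
- P4: Wexler compares 6, 9, -6, -2 and picks X; Vantage would get 5.
Maximizing over 1, -8, -6, 5, Vantage chooses P4. Subgame-perfect outcome: (P4, X) with payoffs (5, 9).
For the simultaneous game, intersect best replies.
Vantage's best replies: W→P4; X→P1; Y→P4; Z→P1.
Wexler's best replies: P1→Z; P2→Z; P3→Z; P4→X.
Only (P1, Z) has each player best-responding; Nash payoffs (1, 7).
Wexler earns 9 sequentially versus 7 at the Nash outcome: better off.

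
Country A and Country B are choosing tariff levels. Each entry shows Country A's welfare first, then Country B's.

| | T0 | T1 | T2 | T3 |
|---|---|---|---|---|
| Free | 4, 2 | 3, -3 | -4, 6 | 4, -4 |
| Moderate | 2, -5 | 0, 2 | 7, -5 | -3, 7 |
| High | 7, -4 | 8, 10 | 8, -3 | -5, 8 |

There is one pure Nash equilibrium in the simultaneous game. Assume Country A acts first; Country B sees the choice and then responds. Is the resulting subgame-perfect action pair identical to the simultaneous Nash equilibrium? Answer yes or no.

Backward induction with Country A moving first.
- Free: BR = T2, leader payoff -4.
- Moderate: BR = T3, leader payoff -3.
- High: BR = T1, leader payoff 8.
Country A's induced payoffs are -4, -3, 8, so Country A commits to High. Subgame-perfect outcome: (High, T1) with payoffs (8, 10).
For the simultaneous game, intersect best replies.
Country A's best replies: T0→High; T1→High; T2→High; T3→Free.
Country B's best replies: Free→T2; Moderate→T3; High→T1.
Only (High, T1) has each player best-responding; Nash payoffs (8, 10).
Sequential outcome (High, T1) coincides with the Nash profile (High, T1).

yes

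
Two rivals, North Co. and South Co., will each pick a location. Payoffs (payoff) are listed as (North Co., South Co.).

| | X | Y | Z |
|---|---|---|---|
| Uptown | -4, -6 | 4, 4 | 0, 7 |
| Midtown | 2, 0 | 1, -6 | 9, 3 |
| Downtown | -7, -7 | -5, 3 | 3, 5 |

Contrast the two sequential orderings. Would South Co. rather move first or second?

If North Co. leads: South Co.'s best replies are Uptown→Z, Midtown→Z, Downtown→Z; North Co.'s induced payoffs 0, 9, 3; outcome (Midtown, Z), payoffs (9, 3).
If South Co. leads: North Co.'s best replies are X→Midtown, Y→Uptown, Z→Midtown; South Co.'s induced payoffs 0, 4, 3; outcome (Uptown, Y), payoffs (4, 4).
South Co. gets 4 moving first and 3 moving second, so South Co. prefers to move first.

first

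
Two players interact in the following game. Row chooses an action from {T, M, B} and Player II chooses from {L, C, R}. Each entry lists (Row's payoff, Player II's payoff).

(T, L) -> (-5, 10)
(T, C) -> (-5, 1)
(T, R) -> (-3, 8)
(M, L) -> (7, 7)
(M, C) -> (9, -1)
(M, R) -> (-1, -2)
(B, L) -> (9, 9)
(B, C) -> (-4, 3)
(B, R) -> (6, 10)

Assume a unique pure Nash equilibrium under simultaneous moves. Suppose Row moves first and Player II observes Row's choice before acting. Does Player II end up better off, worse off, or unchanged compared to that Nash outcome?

worse off

Work backward from Player II's decision.
- T: Player II compares 10, 1, 8 and picks L; Row would get -5.
- M: Player II compares 7, -1, -2 and picks L; Row would get 7.
- B: Player II compares 9, 3, 10 and picks R; Row would get 6.
Maximizing over -5, 7, 6, Row chooses M. Subgame-perfect outcome: (M, L) with payoffs (7, 7).
Under simultaneous play:
Row's best replies: L→B; C→M; R→B.
Player II's best replies: T→L; M→L; B→R.
The unique mutual best reply is (B, R), giving (6, 10).
Player II earns 7 sequentially versus 10 at the Nash outcome: worse off.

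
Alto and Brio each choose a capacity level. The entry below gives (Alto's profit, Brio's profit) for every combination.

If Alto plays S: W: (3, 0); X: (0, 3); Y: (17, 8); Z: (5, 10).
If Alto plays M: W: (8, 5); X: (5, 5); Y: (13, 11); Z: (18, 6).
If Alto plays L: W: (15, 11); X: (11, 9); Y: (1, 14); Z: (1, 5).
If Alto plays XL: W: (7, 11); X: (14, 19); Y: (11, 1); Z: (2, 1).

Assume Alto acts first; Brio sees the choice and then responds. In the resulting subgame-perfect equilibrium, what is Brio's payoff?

Work backward from Brio's decision.
- S: Brio compares 0, 3, 8, 10 and picks Z; Alto would get 5.
- M: Brio compares 5, 5, 11, 6 and picks Y; Alto would get 13.
- L: Brio compares 11, 9, 14, 5 and picks Y; Alto would get 1.
- XL: Brio compares 11, 19, 1, 1 and picks X; Alto would get 14.
Among 5, 13, 1, 14, the best is 14 at XL. Subgame-perfect outcome: (XL, X) with payoffs (14, 19).

19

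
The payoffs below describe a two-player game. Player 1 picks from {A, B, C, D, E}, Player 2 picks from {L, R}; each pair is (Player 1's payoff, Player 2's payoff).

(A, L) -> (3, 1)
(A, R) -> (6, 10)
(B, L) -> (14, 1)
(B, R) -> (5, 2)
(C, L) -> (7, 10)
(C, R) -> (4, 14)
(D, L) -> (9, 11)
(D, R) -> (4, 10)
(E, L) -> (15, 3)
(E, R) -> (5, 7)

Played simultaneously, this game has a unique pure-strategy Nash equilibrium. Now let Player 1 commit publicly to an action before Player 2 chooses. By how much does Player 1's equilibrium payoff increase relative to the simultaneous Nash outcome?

Backward induction with Player 1 moving first.
- A: Player 2 compares 1, 10 and picks R; Player 1 would get 6.
- B: Player 2 compares 1, 2 and picks R; Player 1 would get 5.
- C: Player 2 compares 10, 14 and picks R; Player 1 would get 4.
- D: Player 2 compares 11, 10 and picks L; Player 1 would get 9.
- E: Player 2 compares 3, 7 and picks R; Player 1 would get 5.
Player 1's induced payoffs are 6, 5, 4, 9, 5, so Player 1 commits to D. Subgame-perfect outcome: (D, L) with payoffs (9, 11).
For the simultaneous game, intersect best replies.
Player 1's best replies: L→E; R→A.
Player 2's best replies: A→R; B→R; C→R; D→L; E→R.
Only (A, R) has each player best-responding; Nash payoffs (6, 10).
Player 1's commitment gain: 9 − 6 = 3.

3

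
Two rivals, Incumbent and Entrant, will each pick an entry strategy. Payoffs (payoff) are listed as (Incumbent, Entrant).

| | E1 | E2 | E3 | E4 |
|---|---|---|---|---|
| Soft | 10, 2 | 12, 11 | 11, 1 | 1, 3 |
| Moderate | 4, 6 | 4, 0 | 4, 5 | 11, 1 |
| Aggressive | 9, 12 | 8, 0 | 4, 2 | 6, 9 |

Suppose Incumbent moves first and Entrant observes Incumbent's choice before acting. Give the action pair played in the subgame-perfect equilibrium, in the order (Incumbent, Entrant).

Work backward from Entrant's decision.
- Soft: BR = E2, leader payoff 12.
- Moderate: BR = E1, leader payoff 4.
- Aggressive: BR = E1, leader payoff 9.
Among 12, 4, 9, the best is 12 at Soft. Subgame-perfect outcome: (Soft, E2) with payoffs (12, 11).

(Soft, E2)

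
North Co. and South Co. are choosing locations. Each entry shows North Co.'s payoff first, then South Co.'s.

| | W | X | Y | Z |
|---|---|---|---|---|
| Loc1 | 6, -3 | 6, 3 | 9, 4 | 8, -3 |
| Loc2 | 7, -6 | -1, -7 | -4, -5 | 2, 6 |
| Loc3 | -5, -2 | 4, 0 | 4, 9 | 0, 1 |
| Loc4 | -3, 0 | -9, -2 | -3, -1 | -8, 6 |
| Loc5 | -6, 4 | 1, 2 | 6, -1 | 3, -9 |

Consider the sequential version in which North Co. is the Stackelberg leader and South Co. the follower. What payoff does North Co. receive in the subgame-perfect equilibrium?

Backward induction with North Co. moving first.
- Loc1 → South Co. plays Y (best of -3, 3, 4, -3); North Co. gets 9.
- Loc2 → South Co. plays Z (best of -6, -7, -5, 6); North Co. gets 2.
- Loc3 → South Co. plays Y (best of -2, 0, 9, 1); North Co. gets 4.
- Loc4 → South Co. plays Z (best of 0, -2, -1, 6); North Co. gets -8.
- Loc5 → South Co. plays W (best of 4, 2, -1, -9); North Co. gets -6.
Maximizing over 9, 2, 4, -8, -6, North Co. chooses Loc1. Subgame-perfect outcome: (Loc1, Y) with payoffs (9, 4).

9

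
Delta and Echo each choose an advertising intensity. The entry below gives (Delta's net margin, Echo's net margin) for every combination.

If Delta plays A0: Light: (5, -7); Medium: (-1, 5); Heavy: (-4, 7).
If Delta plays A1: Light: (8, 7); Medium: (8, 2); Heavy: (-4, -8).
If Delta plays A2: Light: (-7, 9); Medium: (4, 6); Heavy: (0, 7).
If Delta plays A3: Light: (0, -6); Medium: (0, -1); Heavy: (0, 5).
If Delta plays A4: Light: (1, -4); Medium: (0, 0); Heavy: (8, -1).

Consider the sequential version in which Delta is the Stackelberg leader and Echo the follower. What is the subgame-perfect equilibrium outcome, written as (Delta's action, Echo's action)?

Work backward from Echo's decision.
- A0: Echo compares -7, 5, 7 and picks Heavy; Delta would get -4.
- A1: Echo compares 7, 2, -8 and picks Light; Delta would get 8.
- A2: Echo compares 9, 6, 7 and picks Light; Delta would get -7.
- A3: Echo compares -6, -1, 5 and picks Heavy; Delta would get 0.
- A4: Echo compares -4, 0, -1 and picks Medium; Delta would get 0.
Maximizing over -4, 8, -7, 0, 0, Delta chooses A1. Subgame-perfect outcome: (A1, Light) with payoffs (8, 7).

(A1, Light)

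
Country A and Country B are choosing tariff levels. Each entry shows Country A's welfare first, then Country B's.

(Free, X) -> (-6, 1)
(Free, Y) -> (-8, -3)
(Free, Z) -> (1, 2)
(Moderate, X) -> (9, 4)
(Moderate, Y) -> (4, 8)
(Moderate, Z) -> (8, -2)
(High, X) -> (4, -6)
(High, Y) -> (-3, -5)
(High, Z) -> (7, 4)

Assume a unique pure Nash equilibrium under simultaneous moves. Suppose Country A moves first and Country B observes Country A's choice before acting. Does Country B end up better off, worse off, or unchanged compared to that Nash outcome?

worse off

Country B best-responds to each possible Country A move:
- Free → Country B plays Z (best of 1, -3, 2); Country A gets 1.
- Moderate → Country B plays Y (best of 4, 8, -2); Country A gets 4.
- High → Country B plays Z (best of -6, -5, 4); Country A gets 7.
Among 1, 4, 7, the best is 7 at High. Subgame-perfect outcome: (High, Z) with payoffs (7, 4).
Now find the simultaneous Nash equilibrium.
Country A's best replies: X→Moderate; Y→Moderate; Z→Moderate.
Country B's best replies: Free→Z; Moderate→Y; High→Z.
The unique mutual best reply is (Moderate, Y), giving (4, 8).
Country B earns 4 sequentially versus 8 at the Nash outcome: worse off.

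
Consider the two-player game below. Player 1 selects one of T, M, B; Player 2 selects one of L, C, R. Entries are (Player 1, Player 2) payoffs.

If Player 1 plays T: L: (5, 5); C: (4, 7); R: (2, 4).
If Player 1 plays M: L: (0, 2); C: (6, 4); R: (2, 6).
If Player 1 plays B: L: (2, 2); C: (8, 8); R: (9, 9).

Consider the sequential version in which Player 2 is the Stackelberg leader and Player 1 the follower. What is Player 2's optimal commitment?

Work backward from Player 1's decision.
- L: Player 1 compares 5, 0, 2 and picks T; Player 2 would get 5.
- C: Player 1 compares 4, 6, 8 and picks B; Player 2 would get 8.
- R: Player 1 compares 2, 2, 9 and picks B; Player 2 would get 9.
Among 5, 8, 9, the best is 9 at R. Subgame-perfect outcome: (B, R) with payoffs (9, 9).

R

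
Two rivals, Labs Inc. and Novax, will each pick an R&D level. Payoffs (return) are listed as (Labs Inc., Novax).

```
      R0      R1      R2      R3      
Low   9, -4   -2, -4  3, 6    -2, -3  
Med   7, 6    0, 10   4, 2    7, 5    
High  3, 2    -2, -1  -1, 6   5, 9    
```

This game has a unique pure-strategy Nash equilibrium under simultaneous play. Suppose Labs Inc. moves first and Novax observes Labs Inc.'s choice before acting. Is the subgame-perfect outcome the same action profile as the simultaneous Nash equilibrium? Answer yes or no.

Backward induction with Labs Inc. moving first.
- Low → Novax plays R2 (best of -4, -4, 6, -3); Labs Inc. gets 3.
- Med → Novax plays R1 (best of 6, 10, 2, 5); Labs Inc. gets 0.
- High → Novax plays R3 (best of 2, -1, 6, 9); Labs Inc. gets 5.
Maximizing over 3, 0, 5, Labs Inc. chooses High. Subgame-perfect outcome: (High, R3) with payoffs (5, 9).
Under simultaneous play:
Labs Inc.'s best replies: R0→Low; R1→Med; R2→Med; R3→Med.
Novax's best replies: Low→R2; Med→R1; High→R3.
Only (Med, R1) has each player best-responding; Nash payoffs (0, 10).
Sequential outcome (High, R3) differs from the Nash profile (Med, R1).

no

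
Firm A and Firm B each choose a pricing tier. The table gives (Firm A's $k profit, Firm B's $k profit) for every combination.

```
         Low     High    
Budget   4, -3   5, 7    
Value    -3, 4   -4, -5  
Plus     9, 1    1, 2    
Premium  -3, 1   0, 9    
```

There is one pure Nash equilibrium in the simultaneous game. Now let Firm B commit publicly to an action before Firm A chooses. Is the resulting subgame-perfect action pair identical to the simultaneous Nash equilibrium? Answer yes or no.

yes

Solve by backward induction (Firm B leads).
- Low: BR = Plus, leader payoff 1.
- High: BR = Budget, leader payoff 7.
Firm B's induced payoffs are 1, 7, so Firm B commits to High. Subgame-perfect outcome: (Budget, High) with payoffs (5, 7).
Under simultaneous play:
Firm A's best replies: Low→Plus; High→Budget.
Firm B's best replies: Budget→High; Value→Low; Plus→High; Premium→High.
The unique mutual best reply is (Budget, High), giving (5, 7).
Sequential outcome (Budget, High) coincides with the Nash profile (Budget, High).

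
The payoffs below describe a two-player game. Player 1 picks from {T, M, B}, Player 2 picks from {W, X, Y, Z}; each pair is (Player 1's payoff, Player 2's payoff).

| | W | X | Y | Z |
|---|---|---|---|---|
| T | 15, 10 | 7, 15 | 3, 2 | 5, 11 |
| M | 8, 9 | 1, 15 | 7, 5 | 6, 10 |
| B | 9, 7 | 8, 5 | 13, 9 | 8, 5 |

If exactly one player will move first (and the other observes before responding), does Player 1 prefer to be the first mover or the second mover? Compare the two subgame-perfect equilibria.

If Player 1 leads: Player 2's best replies are T→X, M→X, B→Y; Player 1's induced payoffs 7, 1, 13; outcome (B, Y), payoffs (13, 9).
If Player 2 leads: Player 1's best replies are W→T, X→B, Y→B, Z→B; Player 2's induced payoffs 10, 5, 9, 5; outcome (T, W), payoffs (15, 10).
Player 1 gets 13 moving first and 15 moving second, so Player 1 prefers to move second.

second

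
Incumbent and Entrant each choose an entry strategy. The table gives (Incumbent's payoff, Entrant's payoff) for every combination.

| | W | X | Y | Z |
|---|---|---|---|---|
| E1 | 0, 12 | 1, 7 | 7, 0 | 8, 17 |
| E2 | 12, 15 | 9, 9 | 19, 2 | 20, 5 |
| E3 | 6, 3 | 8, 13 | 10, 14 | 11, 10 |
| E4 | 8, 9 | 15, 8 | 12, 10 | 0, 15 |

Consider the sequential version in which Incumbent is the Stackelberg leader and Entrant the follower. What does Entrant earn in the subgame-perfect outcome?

Backward induction with Incumbent moving first.
- E1: Entrant compares 12, 7, 0, 17 and picks Z; Incumbent would get 8.
- E2: Entrant compares 15, 9, 2, 5 and picks W; Incumbent would get 12.
- E3: Entrant compares 3, 13, 14, 10 and picks Y; Incumbent would get 10.
- E4: Entrant compares 9, 8, 10, 15 and picks Z; Incumbent would get 0.
Among 8, 12, 10, 0, the best is 12 at E2. Subgame-perfect outcome: (E2, W) with payoffs (12, 15).

15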